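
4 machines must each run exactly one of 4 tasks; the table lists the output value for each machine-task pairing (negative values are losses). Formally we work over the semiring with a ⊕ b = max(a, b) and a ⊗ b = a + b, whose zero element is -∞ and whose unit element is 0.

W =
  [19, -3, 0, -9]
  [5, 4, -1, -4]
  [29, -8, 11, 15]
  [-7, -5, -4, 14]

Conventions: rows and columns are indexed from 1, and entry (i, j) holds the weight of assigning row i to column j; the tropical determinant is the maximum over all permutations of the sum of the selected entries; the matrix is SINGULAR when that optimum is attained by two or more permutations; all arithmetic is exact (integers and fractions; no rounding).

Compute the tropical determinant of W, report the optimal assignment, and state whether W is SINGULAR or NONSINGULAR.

σ = (1, 2, 3, 4): 19 + 4 + 11 + 14 = 48
σ = (1, 2, 4, 3): 19 + 4 + 15 + (-4) = 34
σ = (1, 3, 2, 4): 19 + (-1) + (-8) + 14 = 24
σ = (1, 3, 4, 2): 19 + (-1) + 15 + (-5) = 28
σ = (1, 4, 2, 3): 19 + (-4) + (-8) + (-4) = 3
σ = (1, 4, 3, 2): 19 + (-4) + 11 + (-5) = 21
σ = (2, 1, 3, 4): (-3) + 5 + 11 + 14 = 27
σ = (2, 1, 4, 3): (-3) + 5 + 15 + (-4) = 13
σ = (2, 3, 1, 4): (-3) + (-1) + 29 + 14 = 39
σ = (2, 3, 4, 1): (-3) + (-1) + 15 + (-7) = 4
σ = (2, 4, 1, 3): (-3) + (-4) + 29 + (-4) = 18
σ = (2, 4, 3, 1): (-3) + (-4) + 11 + (-7) = -3
σ = (3, 1, 2, 4): 0 + 5 + (-8) + 14 = 11
σ = (3, 1, 4, 2): 0 + 5 + 15 + (-5) = 15
σ = (3, 2, 1, 4): 0 + 4 + 29 + 14 = 47
σ = (3, 2, 4, 1): 0 + 4 + 15 + (-7) = 12
σ = (3, 4, 1, 2): 0 + (-4) + 29 + (-5) = 20
σ = (3, 4, 2, 1): 0 + (-4) + (-8) + (-7) = -19
σ = (4, 1, 2, 3): (-9) + 5 + (-8) + (-4) = -16
σ = (4, 1, 3, 2): (-9) + 5 + 11 + (-5) = 2
σ = (4, 2, 1, 3): (-9) + 4 + 29 + (-4) = 20
σ = (4, 2, 3, 1): (-9) + 4 + 11 + (-7) = -1
σ = (4, 3, 1, 2): (-9) + (-1) + 29 + (-5) = 14
σ = (4, 3, 2, 1): (-9) + (-1) + (-8) + (-7) = -25
Optimal value attained by: σ = (1, 2, 3, 4).
Answer: det⊕(W) = 48; verdict: NONSINGULAR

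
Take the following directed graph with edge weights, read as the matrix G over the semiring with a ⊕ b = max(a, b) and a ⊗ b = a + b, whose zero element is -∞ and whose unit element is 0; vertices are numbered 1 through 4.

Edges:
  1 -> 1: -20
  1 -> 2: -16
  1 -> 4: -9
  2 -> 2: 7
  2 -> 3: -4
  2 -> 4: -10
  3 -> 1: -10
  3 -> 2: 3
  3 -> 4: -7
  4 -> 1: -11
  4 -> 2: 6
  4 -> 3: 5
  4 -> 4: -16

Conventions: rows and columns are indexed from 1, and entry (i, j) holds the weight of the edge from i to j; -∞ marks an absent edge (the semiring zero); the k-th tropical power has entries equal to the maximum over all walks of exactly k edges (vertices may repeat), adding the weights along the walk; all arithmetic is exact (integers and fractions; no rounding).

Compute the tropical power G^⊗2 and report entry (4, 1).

G^⊗2:
  [-20, -3, -4, -25]
  [-14, 14, 3, -3]
  [-18, 10, -1, -7]
  [-5, 13, 2, -2]
Key observation: the optimum is the walk 4->3->1, with weight 5 + (-10) = -5.
Optimal value attained by: walk 4->3->1.
Answer: (G^⊗2)[4][1] = -5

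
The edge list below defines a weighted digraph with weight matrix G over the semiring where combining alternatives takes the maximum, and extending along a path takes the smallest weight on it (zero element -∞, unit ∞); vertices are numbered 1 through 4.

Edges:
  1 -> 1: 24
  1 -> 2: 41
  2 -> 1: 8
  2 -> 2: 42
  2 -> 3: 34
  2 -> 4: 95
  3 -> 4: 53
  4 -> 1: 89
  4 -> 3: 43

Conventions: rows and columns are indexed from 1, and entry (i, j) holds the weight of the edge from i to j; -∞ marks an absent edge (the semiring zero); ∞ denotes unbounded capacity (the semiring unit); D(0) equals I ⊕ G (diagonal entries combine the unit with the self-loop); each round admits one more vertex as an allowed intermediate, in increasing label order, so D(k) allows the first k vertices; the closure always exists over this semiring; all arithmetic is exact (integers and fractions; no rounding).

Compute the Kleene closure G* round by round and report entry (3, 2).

D(0):
  [∞, 41, -∞, -∞]
  [8, ∞, 34, 95]
  [-∞, -∞, ∞, 53]
  [89, -∞, 43, ∞]
D(1):
  [∞, 41, -∞, -∞]
  [8, ∞, 34, 95]
  [-∞, -∞, ∞, 53]
  [89, 41, 43, ∞]
D(2):
  [∞, 41, 34, 41]
  [8, ∞, 34, 95]
  [-∞, -∞, ∞, 53]
  [89, 41, 43, ∞]
D(3):
  [∞, 41, 34, 41]
  [8, ∞, 34, 95]
  [-∞, -∞, ∞, 53]
  [89, 41, 43, ∞]
D(4):
  [∞, 41, 41, 41]
  [89, ∞, 43, 95]
  [53, 41, ∞, 53]
  [89, 41, 43, ∞]
Answer: G*[3][2] = 41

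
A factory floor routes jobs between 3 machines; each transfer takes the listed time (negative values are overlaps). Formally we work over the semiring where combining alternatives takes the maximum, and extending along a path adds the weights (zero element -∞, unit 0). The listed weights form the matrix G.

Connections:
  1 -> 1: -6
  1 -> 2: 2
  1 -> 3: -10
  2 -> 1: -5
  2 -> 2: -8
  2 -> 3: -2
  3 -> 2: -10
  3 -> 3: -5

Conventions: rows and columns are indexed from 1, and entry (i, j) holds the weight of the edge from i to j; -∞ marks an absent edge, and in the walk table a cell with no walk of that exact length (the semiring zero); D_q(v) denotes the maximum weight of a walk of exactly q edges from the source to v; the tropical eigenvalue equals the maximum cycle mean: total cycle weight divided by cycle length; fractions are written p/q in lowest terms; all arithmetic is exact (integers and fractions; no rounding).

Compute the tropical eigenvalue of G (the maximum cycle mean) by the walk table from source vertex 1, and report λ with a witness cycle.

q=0: [0, -∞, -∞]
q=1: [-6, 2, -10]
q=2: [-3, -4, 0]
q=3: [-9, -1, -5]
Optimal cycle mean attained by: cycle 1->2->1, total 2 + (-5), length 2.
Answer: λ = -3/2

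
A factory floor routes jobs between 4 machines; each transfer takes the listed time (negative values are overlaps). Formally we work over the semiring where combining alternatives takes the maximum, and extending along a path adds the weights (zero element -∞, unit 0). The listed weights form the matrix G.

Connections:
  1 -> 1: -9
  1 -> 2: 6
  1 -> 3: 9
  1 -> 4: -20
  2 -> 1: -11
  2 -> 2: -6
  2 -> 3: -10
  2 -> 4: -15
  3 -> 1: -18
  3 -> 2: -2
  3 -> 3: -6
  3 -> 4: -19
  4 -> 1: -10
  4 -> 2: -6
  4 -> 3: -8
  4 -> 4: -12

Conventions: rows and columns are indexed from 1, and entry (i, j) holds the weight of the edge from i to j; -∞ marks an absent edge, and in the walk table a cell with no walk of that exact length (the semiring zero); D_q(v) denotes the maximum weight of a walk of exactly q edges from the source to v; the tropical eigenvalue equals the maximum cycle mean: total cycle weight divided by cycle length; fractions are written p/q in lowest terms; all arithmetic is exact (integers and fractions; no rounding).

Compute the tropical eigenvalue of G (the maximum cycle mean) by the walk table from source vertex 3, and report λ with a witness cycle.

q=0: [-∞, -∞, 0, -∞]
q=1: [-18, -2, -6, -19]
q=2: [-13, -8, -9, -17]
q=3: [-19, -7, -4, -23]
q=4: [-18, -6, -10, -22]
Optimal cycle mean attained by: cycle 1->3->2->1, total 9 + (-2) + (-11), length 3.
Answer: λ = -4/3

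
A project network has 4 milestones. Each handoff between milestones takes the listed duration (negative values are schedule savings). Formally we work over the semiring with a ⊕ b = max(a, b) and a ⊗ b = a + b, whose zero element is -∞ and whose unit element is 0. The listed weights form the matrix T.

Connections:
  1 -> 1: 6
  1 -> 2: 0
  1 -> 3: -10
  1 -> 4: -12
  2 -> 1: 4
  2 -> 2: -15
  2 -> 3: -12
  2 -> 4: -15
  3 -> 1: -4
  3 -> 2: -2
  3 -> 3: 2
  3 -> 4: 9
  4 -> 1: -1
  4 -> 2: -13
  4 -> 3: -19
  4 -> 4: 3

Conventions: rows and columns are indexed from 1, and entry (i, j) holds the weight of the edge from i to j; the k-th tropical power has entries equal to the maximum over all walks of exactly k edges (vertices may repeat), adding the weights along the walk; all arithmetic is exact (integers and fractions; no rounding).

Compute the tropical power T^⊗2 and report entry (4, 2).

T^⊗2:
  [12, 6, -4, -1]
  [10, 4, -6, -3]
  [8, 0, 4, 12]
  [5, -1, -11, 6]
Key observation: the optimum is the walk 4->1->2, with weight (-1) + 0 = -1.
Optimal value attained by: walk 4->1->2.
Answer: (T^⊗2)[4][2] = -1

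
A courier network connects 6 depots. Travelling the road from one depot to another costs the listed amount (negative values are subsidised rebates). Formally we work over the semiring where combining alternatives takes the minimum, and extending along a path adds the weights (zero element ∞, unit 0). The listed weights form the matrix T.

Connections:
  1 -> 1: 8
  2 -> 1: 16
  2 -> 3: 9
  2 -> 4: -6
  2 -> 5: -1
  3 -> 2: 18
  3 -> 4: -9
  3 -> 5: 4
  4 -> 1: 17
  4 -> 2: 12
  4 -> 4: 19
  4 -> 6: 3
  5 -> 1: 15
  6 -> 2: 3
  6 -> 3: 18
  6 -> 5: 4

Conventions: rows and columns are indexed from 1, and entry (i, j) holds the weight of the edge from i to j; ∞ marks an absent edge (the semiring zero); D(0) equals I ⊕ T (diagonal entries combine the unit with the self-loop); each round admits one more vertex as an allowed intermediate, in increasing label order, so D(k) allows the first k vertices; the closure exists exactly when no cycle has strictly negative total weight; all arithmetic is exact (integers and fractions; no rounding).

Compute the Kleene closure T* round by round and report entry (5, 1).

D(0):
  [0, ∞, ∞, ∞, ∞, ∞]
  [16, 0, 9, -6, -1, ∞]
  [∞, 18, 0, -9, 4, ∞]
  [17, 12, ∞, 0, ∞, 3]
  [15, ∞, ∞, ∞, 0, ∞]
  [∞, 3, 18, ∞, 4, 0]
D(1):
  [0, ∞, ∞, ∞, ∞, ∞]
  [16, 0, 9, -6, -1, ∞]
  [∞, 18, 0, -9, 4, ∞]
  [17, 12, ∞, 0, ∞, 3]
  [15, ∞, ∞, ∞, 0, ∞]
  [∞, 3, 18, ∞, 4, 0]
D(2):
  [0, ∞, ∞, ∞, ∞, ∞]
  [16, 0, 9, -6, -1, ∞]
  [34, 18, 0, -9, 4, ∞]
  [17, 12, 21, 0, 11, 3]
  [15, ∞, ∞, ∞, 0, ∞]
  [19, 3, 12, -3, 2, 0]
D(3):
  [0, ∞, ∞, ∞, ∞, ∞]
  [16, 0, 9, -6, -1, ∞]
  [34, 18, 0, -9, 4, ∞]
  [17, 12, 21, 0, 11, 3]
  [15, ∞, ∞, ∞, 0, ∞]
  [19, 3, 12, -3, 2, 0]
D(4):
  [0, ∞, ∞, ∞, ∞, ∞]
  [11, 0, 9, -6, -1, -3]
  [8, 3, 0, -9, 2, -6]
  [17, 12, 21, 0, 11, 3]
  [15, ∞, ∞, ∞, 0, ∞]
  [14, 3, 12, -3, 2, 0]
D(5):
  [0, ∞, ∞, ∞, ∞, ∞]
  [11, 0, 9, -6, -1, -3]
  [8, 3, 0, -9, 2, -6]
  [17, 12, 21, 0, 11, 3]
  [15, ∞, ∞, ∞, 0, ∞]
  [14, 3, 12, -3, 2, 0]
D(6):
  [0, ∞, ∞, ∞, ∞, ∞]
  [11, 0, 9, -6, -1, -3]
  [8, -3, 0, -9, -4, -6]
  [17, 6, 15, 0, 5, 3]
  [15, ∞, ∞, ∞, 0, ∞]
  [14, 3, 12, -3, 2, 0]
Answer: T*[5][1] = 15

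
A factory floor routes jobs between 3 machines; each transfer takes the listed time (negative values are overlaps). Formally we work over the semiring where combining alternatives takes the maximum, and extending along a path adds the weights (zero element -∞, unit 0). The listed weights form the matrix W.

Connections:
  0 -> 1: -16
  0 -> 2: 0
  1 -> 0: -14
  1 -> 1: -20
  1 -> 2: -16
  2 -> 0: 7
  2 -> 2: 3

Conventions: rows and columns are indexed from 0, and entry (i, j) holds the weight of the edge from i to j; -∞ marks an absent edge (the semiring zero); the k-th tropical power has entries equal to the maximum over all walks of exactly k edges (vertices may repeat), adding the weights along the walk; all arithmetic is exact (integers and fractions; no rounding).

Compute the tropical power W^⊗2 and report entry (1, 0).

W^⊗2:
  [7, -36, 3]
  [-9, -30, -13]
  [10, -9, 7]
Key observation: the optimum is the walk 1->2->0, with weight (-16) + 7 = -9.
Optimal value attained by: walk 1->2->0.
Answer: (W^⊗2)[1][0] = -9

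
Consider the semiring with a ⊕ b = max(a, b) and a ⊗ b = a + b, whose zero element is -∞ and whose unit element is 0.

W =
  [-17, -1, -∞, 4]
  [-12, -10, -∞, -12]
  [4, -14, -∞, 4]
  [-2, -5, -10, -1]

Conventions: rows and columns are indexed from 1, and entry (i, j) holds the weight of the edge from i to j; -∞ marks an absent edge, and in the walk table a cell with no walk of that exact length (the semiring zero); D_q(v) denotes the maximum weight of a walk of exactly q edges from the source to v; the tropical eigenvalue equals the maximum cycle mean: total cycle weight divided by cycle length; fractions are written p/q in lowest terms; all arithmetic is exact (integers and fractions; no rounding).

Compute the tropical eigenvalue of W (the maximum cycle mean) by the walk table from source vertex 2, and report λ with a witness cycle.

q=0: [-∞, 0, -∞, -∞]
q=1: [-12, -10, -∞, -12]
q=2: [-14, -13, -22, -8]
q=3: [-10, -13, -18, -9]
q=4: [-11, -11, -19, -6]
Optimal cycle mean attained by: cycle 1->4->1, total 4 + (-2), length 2.
Answer: λ = 1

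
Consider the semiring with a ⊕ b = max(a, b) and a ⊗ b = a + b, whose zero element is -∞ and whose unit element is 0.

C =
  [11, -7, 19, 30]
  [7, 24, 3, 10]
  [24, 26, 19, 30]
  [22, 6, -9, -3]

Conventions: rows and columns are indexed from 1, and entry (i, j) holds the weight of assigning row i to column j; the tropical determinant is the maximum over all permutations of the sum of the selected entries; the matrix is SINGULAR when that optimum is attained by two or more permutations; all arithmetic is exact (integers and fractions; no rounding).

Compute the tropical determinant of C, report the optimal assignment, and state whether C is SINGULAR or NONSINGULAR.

σ = (1, 2, 3, 4): 11 + 24 + 19 + (-3) = 51
σ = (1, 2, 4, 3): 11 + 24 + 30 + (-9) = 56
σ = (1, 3, 2, 4): 11 + 3 + 26 + (-3) = 37
σ = (1, 3, 4, 2): 11 + 3 + 30 + 6 = 50
σ = (1, 4, 2, 3): 11 + 10 + 26 + (-9) = 38
σ = (1, 4, 3, 2): 11 + 10 + 19 + 6 = 46
σ = (2, 1, 3, 4): (-7) + 7 + 19 + (-3) = 16
σ = (2, 1, 4, 3): (-7) + 7 + 30 + (-9) = 21
σ = (2, 3, 1, 4): (-7) + 3 + 24 + (-3) = 17
σ = (2, 3, 4, 1): (-7) + 3 + 30 + 22 = 48
σ = (2, 4, 1, 3): (-7) + 10 + 24 + (-9) = 18
σ = (2, 4, 3, 1): (-7) + 10 + 19 + 22 = 44
σ = (3, 1, 2, 4): 19 + 7 + 26 + (-3) = 49
σ = (3, 1, 4, 2): 19 + 7 + 30 + 6 = 62
σ = (3, 2, 1, 4): 19 + 24 + 24 + (-3) = 64
σ = (3, 2, 4, 1): 19 + 24 + 30 + 22 = 95
σ = (3, 4, 1, 2): 19 + 10 + 24 + 6 = 59
σ = (3, 4, 2, 1): 19 + 10 + 26 + 22 = 77
σ = (4, 1, 2, 3): 30 + 7 + 26 + (-9) = 54
σ = (4, 1, 3, 2): 30 + 7 + 19 + 6 = 62
σ = (4, 2, 1, 3): 30 + 24 + 24 + (-9) = 69
σ = (4, 2, 3, 1): 30 + 24 + 19 + 22 = 95
σ = (4, 3, 1, 2): 30 + 3 + 24 + 6 = 63
σ = (4, 3, 2, 1): 30 + 3 + 26 + 22 = 81
Optimal value attained by: σ = (3, 2, 4, 1).
Answer: det⊕(C) = 95; verdict: SINGULAR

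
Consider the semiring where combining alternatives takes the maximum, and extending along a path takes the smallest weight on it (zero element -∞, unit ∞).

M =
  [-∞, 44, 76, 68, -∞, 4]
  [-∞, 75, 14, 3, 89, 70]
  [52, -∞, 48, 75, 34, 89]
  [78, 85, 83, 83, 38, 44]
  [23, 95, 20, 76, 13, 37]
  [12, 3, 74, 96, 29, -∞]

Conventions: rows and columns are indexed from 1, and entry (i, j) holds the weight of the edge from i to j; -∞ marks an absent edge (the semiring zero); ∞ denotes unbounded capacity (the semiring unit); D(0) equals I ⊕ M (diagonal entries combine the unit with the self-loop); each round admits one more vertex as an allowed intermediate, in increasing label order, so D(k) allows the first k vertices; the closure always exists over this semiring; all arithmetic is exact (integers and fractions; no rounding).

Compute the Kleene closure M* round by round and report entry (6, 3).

D(0):
  [∞, 44, 76, 68, -∞, 4]
  [-∞, ∞, 14, 3, 89, 70]
  [52, -∞, ∞, 75, 34, 89]
  [78, 85, 83, ∞, 38, 44]
  [23, 95, 20, 76, ∞, 37]
  [12, 3, 74, 96, 29, ∞]
D(1):
  [∞, 44, 76, 68, -∞, 4]
  [-∞, ∞, 14, 3, 89, 70]
  [52, 44, ∞, 75, 34, 89]
  [78, 85, 83, ∞, 38, 44]
  [23, 95, 23, 76, ∞, 37]
  [12, 12, 74, 96, 29, ∞]
D(2):
  [∞, 44, 76, 68, 44, 44]
  [-∞, ∞, 14, 3, 89, 70]
  [52, 44, ∞, 75, 44, 89]
  [78, 85, 83, ∞, 85, 70]
  [23, 95, 23, 76, ∞, 70]
  [12, 12, 74, 96, 29, ∞]
D(3):
  [∞, 44, 76, 75, 44, 76]
  [14, ∞, 14, 14, 89, 70]
  [52, 44, ∞, 75, 44, 89]
  [78, 85, 83, ∞, 85, 83]
  [23, 95, 23, 76, ∞, 70]
  [52, 44, 74, 96, 44, ∞]
D(4):
  [∞, 75, 76, 75, 75, 76]
  [14, ∞, 14, 14, 89, 70]
  [75, 75, ∞, 75, 75, 89]
  [78, 85, 83, ∞, 85, 83]
  [76, 95, 76, 76, ∞, 76]
  [78, 85, 83, 96, 85, ∞]
D(5):
  [∞, 75, 76, 75, 75, 76]
  [76, ∞, 76, 76, 89, 76]
  [75, 75, ∞, 75, 75, 89]
  [78, 85, 83, ∞, 85, 83]
  [76, 95, 76, 76, ∞, 76]
  [78, 85, 83, 96, 85, ∞]
D(6):
  [∞, 76, 76, 76, 76, 76]
  [76, ∞, 76, 76, 89, 76]
  [78, 85, ∞, 89, 85, 89]
  [78, 85, 83, ∞, 85, 83]
  [76, 95, 76, 76, ∞, 76]
  [78, 85, 83, 96, 85, ∞]
Answer: M*[6][3] = 83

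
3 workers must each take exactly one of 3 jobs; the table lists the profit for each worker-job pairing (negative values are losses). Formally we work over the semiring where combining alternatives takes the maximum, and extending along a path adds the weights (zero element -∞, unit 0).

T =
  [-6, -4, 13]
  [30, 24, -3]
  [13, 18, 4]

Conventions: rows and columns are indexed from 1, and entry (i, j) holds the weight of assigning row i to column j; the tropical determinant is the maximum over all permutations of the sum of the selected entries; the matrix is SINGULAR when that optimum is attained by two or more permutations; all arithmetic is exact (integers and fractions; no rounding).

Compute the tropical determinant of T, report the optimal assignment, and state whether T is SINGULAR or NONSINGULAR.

σ = (1, 2, 3): (-6) + 24 + 4 = 22
σ = (1, 3, 2): (-6) + (-3) + 18 = 9
σ = (2, 1, 3): (-4) + 30 + 4 = 30
σ = (2, 3, 1): (-4) + (-3) + 13 = 6
σ = (3, 1, 2): 13 + 30 + 18 = 61
σ = (3, 2, 1): 13 + 24 + 13 = 50
Optimal value attained by: σ = (3, 1, 2).
Answer: det⊕(T) = 61; verdict: NONSINGULAR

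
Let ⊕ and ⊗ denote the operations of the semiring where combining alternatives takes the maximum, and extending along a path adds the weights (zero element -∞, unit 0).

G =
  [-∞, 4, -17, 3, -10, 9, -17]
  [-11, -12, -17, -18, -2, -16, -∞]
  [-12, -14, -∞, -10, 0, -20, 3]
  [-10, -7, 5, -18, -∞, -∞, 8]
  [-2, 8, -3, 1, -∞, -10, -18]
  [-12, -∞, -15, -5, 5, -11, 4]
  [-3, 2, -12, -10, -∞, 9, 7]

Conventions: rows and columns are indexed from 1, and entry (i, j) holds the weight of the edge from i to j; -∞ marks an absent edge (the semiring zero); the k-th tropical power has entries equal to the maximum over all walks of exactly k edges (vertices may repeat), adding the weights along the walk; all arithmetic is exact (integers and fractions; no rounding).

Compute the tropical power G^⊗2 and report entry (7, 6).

G^⊗2:
  [-3, -2, 8, 4, 14, -2, 13]
  [-4, 6, -5, -1, -11, -2, -10]
  [0, 8, -3, 1, -15, 12, 10]
  [5, 10, -4, -2, 5, 17, 15]
  [-3, 2, 6, 1, 6, 7, 9]
  [3, 13, 2, 6, -6, 13, 11]
  [4, 9, -5, 4, 14, 16, 14]
Key observation: the optimum is the walk 7->7->6, with weight 7 + 9 = 16.
Optimal value attained by: walk 7->7->6.
Answer: (G^⊗2)[7][6] = 16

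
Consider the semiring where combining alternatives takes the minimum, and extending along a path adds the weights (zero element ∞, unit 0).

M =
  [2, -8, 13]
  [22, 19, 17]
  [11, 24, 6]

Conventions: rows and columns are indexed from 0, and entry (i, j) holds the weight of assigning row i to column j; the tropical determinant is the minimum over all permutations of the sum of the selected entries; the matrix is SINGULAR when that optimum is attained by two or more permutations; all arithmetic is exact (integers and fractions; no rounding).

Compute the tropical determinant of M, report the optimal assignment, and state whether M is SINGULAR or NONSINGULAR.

σ = (0, 1, 2): 2 + 19 + 6 = 27
σ = (0, 2, 1): 2 + 17 + 24 = 43
σ = (1, 0, 2): (-8) + 22 + 6 = 20
σ = (1, 2, 0): (-8) + 17 + 11 = 20
σ = (2, 0, 1): 13 + 22 + 24 = 59
σ = (2, 1, 0): 13 + 19 + 11 = 43
Optimal value attained by: σ = (1, 0, 2).
Answer: det⊕(M) = 20; verdict: SINGULAR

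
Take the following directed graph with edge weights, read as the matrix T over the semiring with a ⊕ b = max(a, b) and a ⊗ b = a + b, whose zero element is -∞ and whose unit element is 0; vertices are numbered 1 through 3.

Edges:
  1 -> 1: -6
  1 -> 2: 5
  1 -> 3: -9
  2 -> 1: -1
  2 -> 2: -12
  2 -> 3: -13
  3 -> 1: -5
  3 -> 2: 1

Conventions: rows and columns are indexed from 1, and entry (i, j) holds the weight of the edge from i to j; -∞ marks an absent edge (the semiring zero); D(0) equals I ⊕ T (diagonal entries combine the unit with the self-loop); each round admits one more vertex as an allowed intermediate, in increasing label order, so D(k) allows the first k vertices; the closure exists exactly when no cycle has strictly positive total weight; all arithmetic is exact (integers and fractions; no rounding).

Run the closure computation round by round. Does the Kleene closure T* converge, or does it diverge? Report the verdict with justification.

D(0):
  [0, 5, -9]
  [-1, 0, -13]
  [-5, 1, 0]
Detection: at round 1, diagonal entry (2, 2) turns strictly positive.
Key observation: the cycle 2->1->2 has total weight (-1) + 5, which is strictly positive.
Answer: DIVERGES — positive cycle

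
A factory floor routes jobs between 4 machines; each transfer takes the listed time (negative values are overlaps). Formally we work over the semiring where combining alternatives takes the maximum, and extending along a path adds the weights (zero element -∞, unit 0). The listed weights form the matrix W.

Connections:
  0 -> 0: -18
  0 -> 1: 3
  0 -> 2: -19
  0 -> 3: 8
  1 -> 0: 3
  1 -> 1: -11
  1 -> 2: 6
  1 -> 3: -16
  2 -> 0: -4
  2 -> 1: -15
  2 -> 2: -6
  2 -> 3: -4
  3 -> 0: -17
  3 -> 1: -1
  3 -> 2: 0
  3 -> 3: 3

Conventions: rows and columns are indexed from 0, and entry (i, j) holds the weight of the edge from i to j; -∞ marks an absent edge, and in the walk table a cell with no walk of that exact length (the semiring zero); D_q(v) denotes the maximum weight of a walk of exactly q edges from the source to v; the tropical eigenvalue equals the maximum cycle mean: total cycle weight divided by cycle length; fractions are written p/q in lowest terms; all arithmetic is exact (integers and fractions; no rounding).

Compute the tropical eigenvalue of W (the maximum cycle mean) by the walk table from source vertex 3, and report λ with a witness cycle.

q=0: [-∞, -∞, -∞, 0]
q=1: [-17, -1, 0, 3]
q=2: [2, 2, 5, 6]
q=3: [5, 5, 8, 10]
q=4: [8, 9, 11, 13]
Optimal cycle mean attained by: cycle 0->3->1->0, total 8 + (-1) + 3, length 3.
Answer: λ = 10/3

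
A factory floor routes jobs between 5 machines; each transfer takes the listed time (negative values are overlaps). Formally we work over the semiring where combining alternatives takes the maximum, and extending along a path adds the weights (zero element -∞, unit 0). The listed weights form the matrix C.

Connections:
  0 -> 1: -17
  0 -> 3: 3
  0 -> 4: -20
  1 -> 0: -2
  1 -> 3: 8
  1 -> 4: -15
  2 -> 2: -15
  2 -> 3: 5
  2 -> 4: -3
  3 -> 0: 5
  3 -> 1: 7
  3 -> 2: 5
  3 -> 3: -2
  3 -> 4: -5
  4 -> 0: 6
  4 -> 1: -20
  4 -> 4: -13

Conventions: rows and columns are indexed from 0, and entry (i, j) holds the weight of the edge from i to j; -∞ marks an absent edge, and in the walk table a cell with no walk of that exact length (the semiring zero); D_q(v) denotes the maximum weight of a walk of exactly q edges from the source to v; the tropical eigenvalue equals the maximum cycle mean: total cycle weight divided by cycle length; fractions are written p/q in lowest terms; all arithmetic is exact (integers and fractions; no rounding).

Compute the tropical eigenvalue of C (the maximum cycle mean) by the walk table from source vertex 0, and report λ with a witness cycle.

q=0: [0, -∞, -∞, -∞, -∞]
q=1: [-∞, -17, -∞, 3, -20]
q=2: [8, 10, 8, 1, -2]
q=3: [8, 8, 6, 18, 5]
q=4: [23, 25, 23, 16, 13]
q=5: [23, 23, 21, 33, 20]
Optimal cycle mean attained by: cycle 1->3->1, total 8 + 7, length 2.
Answer: λ = 15/2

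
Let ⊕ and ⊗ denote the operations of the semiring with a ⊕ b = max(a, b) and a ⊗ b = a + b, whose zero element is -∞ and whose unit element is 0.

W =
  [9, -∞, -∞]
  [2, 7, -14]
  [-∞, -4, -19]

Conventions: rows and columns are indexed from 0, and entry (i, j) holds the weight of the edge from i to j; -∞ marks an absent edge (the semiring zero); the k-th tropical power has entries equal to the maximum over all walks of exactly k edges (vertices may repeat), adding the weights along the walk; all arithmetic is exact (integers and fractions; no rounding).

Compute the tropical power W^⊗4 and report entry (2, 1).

W^⊗2:
  [18, -∞, -∞]
  [11, 14, -7]
  [-2, 3, -18]
W^⊗3:
  [27, -∞, -∞]
  [20, 21, 0]
  [7, 10, -11]
W^⊗4:
  [36, -∞, -∞]
  [29, 28, 7]
  [16, 17, -4]
Key observation: the optimum is the walk 2->1->1->1->1, with weight (-4) + 7 + 7 + 7 = 17.
Optimal value attained by: walk 2->1->1->1->1.
Answer: (W^⊗4)[2][1] = 17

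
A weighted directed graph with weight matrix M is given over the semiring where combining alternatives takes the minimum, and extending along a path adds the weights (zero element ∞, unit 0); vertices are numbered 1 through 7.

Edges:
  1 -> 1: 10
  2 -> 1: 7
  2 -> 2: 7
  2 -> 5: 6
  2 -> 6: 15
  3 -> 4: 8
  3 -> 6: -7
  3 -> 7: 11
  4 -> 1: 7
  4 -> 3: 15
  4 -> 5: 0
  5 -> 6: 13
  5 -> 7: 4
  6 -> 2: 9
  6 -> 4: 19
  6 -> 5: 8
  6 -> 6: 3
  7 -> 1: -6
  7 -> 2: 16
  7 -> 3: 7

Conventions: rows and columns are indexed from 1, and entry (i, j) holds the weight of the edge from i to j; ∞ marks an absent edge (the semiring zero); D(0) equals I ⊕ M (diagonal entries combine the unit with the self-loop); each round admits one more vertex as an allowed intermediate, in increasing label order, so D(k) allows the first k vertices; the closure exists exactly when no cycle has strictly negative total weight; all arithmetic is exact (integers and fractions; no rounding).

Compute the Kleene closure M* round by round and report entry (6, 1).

D(0):
  [0, ∞, ∞, ∞, ∞, ∞, ∞]
  [7, 0, ∞, ∞, 6, 15, ∞]
  [∞, ∞, 0, 8, ∞, -7, 11]
  [7, ∞, 15, 0, 0, ∞, ∞]
  [∞, ∞, ∞, ∞, 0, 13, 4]
  [∞, 9, ∞, 19, 8, 0, ∞]
  [-6, 16, 7, ∞, ∞, ∞, 0]
D(1):
  [0, ∞, ∞, ∞, ∞, ∞, ∞]
  [7, 0, ∞, ∞, 6, 15, ∞]
  [∞, ∞, 0, 8, ∞, -7, 11]
  [7, ∞, 15, 0, 0, ∞, ∞]
  [∞, ∞, ∞, ∞, 0, 13, 4]
  [∞, 9, ∞, 19, 8, 0, ∞]
  [-6, 16, 7, ∞, ∞, ∞, 0]
D(2):
  [0, ∞, ∞, ∞, ∞, ∞, ∞]
  [7, 0, ∞, ∞, 6, 15, ∞]
  [∞, ∞, 0, 8, ∞, -7, 11]
  [7, ∞, 15, 0, 0, ∞, ∞]
  [∞, ∞, ∞, ∞, 0, 13, 4]
  [16, 9, ∞, 19, 8, 0, ∞]
  [-6, 16, 7, ∞, 22, 31, 0]
D(3):
  [0, ∞, ∞, ∞, ∞, ∞, ∞]
  [7, 0, ∞, ∞, 6, 15, ∞]
  [∞, ∞, 0, 8, ∞, -7, 11]
  [7, ∞, 15, 0, 0, 8, 26]
  [∞, ∞, ∞, ∞, 0, 13, 4]
  [16, 9, ∞, 19, 8, 0, ∞]
  [-6, 16, 7, 15, 22, 0, 0]
D(4):
  [0, ∞, ∞, ∞, ∞, ∞, ∞]
  [7, 0, ∞, ∞, 6, 15, ∞]
  [15, ∞, 0, 8, 8, -7, 11]
  [7, ∞, 15, 0, 0, 8, 26]
  [∞, ∞, ∞, ∞, 0, 13, 4]
  [16, 9, 34, 19, 8, 0, 45]
  [-6, 16, 7, 15, 15, 0, 0]
D(5):
  [0, ∞, ∞, ∞, ∞, ∞, ∞]
  [7, 0, ∞, ∞, 6, 15, 10]
  [15, ∞, 0, 8, 8, -7, 11]
  [7, ∞, 15, 0, 0, 8, 4]
  [∞, ∞, ∞, ∞, 0, 13, 4]
  [16, 9, 34, 19, 8, 0, 12]
  [-6, 16, 7, 15, 15, 0, 0]
D(6):
  [0, ∞, ∞, ∞, ∞, ∞, ∞]
  [7, 0, 49, 34, 6, 15, 10]
  [9, 2, 0, 8, 1, -7, 5]
  [7, 17, 15, 0, 0, 8, 4]
  [29, 22, 47, 32, 0, 13, 4]
  [16, 9, 34, 19, 8, 0, 12]
  [-6, 9, 7, 15, 8, 0, 0]
D(7):
  [0, ∞, ∞, ∞, ∞, ∞, ∞]
  [4, 0, 17, 25, 6, 10, 10]
  [-1, 2, 0, 8, 1, -7, 5]
  [-2, 13, 11, 0, 0, 4, 4]
  [-2, 13, 11, 19, 0, 4, 4]
  [6, 9, 19, 19, 8, 0, 12]
  [-6, 9, 7, 15, 8, 0, 0]
Answer: M*[6][1] = 6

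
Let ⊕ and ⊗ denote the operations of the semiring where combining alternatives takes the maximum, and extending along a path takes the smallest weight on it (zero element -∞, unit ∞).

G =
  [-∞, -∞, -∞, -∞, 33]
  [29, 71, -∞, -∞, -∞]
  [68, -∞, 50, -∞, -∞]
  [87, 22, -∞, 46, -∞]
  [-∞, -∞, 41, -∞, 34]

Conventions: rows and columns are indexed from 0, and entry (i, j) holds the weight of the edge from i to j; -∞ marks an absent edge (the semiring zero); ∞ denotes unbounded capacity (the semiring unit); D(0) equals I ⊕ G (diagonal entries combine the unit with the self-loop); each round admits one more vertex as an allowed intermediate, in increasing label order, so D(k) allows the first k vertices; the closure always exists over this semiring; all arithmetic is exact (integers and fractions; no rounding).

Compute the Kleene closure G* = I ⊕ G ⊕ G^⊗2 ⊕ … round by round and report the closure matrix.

D(0):
  [∞, -∞, -∞, -∞, 33]
  [29, ∞, -∞, -∞, -∞]
  [68, -∞, ∞, -∞, -∞]
  [87, 22, -∞, ∞, -∞]
  [-∞, -∞, 41, -∞, ∞]
D(1):
  [∞, -∞, -∞, -∞, 33]
  [29, ∞, -∞, -∞, 29]
  [68, -∞, ∞, -∞, 33]
  [87, 22, -∞, ∞, 33]
  [-∞, -∞, 41, -∞, ∞]
D(2):
  [∞, -∞, -∞, -∞, 33]
  [29, ∞, -∞, -∞, 29]
  [68, -∞, ∞, -∞, 33]
  [87, 22, -∞, ∞, 33]
  [-∞, -∞, 41, -∞, ∞]
D(3):
  [∞, -∞, -∞, -∞, 33]
  [29, ∞, -∞, -∞, 29]
  [68, -∞, ∞, -∞, 33]
  [87, 22, -∞, ∞, 33]
  [41, -∞, 41, -∞, ∞]
D(4):
  [∞, -∞, -∞, -∞, 33]
  [29, ∞, -∞, -∞, 29]
  [68, -∞, ∞, -∞, 33]
  [87, 22, -∞, ∞, 33]
  [41, -∞, 41, -∞, ∞]
D(5):
  [∞, -∞, 33, -∞, 33]
  [29, ∞, 29, -∞, 29]
  [68, -∞, ∞, -∞, 33]
  [87, 22, 33, ∞, 33]
  [41, -∞, 41, -∞, ∞]
Answer: G* = [[∞, -∞, 33, -∞, 33], [29, ∞, 29, -∞, 29], [68, -∞, ∞, -∞, 33], [87, 22, 33, ∞, 33], [41, -∞, 41, -∞, ∞]]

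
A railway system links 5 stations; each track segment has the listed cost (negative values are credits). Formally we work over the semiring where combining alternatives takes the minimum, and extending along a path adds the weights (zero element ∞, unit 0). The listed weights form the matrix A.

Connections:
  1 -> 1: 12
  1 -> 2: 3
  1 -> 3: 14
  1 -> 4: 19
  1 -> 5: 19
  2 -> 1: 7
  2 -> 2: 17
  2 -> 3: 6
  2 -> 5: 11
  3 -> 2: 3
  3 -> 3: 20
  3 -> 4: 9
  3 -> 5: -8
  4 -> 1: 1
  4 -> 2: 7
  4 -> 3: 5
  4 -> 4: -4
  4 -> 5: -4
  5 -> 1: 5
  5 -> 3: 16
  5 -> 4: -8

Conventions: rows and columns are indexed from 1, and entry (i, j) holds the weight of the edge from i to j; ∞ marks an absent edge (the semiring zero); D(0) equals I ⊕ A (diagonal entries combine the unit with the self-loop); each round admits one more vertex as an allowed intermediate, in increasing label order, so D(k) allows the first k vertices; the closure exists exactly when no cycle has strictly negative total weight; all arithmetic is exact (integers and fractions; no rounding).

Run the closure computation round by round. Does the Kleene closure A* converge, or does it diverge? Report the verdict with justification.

Detection: at round 0, diagonal entry (4, 4) turns strictly negative.
Key observation: the cycle 4->4 has total weight (-4), which is strictly negative.
Answer: DIVERGES — negative cycle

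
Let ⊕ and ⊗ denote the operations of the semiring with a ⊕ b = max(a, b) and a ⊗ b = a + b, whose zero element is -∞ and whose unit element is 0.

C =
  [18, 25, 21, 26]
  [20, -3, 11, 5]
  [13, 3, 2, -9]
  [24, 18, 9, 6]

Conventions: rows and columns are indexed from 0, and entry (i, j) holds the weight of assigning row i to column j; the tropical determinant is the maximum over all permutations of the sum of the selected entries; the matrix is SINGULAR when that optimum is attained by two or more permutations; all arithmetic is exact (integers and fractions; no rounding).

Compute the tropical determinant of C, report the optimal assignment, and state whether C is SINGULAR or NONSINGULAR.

σ = (0, 1, 2, 3): 18 + (-3) + 2 + 6 = 23
σ = (0, 1, 3, 2): 18 + (-3) + (-9) + 9 = 15
σ = (0, 2, 1, 3): 18 + 11 + 3 + 6 = 38
σ = (0, 2, 3, 1): 18 + 11 + (-9) + 18 = 38
σ = (0, 3, 1, 2): 18 + 5 + 3 + 9 = 35
σ = (0, 3, 2, 1): 18 + 5 + 2 + 18 = 43
σ = (1, 0, 2, 3): 25 + 20 + 2 + 6 = 53
σ = (1, 0, 3, 2): 25 + 20 + (-9) + 9 = 45
σ = (1, 2, 0, 3): 25 + 11 + 13 + 6 = 55
σ = (1, 2, 3, 0): 25 + 11 + (-9) + 24 = 51
σ = (1, 3, 0, 2): 25 + 5 + 13 + 9 = 52
σ = (1, 3, 2, 0): 25 + 5 + 2 + 24 = 56
σ = (2, 0, 1, 3): 21 + 20 + 3 + 6 = 50
σ = (2, 0, 3, 1): 21 + 20 + (-9) + 18 = 50
σ = (2, 1, 0, 3): 21 + (-3) + 13 + 6 = 37
σ = (2, 1, 3, 0): 21 + (-3) + (-9) + 24 = 33
σ = (2, 3, 0, 1): 21 + 5 + 13 + 18 = 57
σ = (2, 3, 1, 0): 21 + 5 + 3 + 24 = 53
σ = (3, 0, 1, 2): 26 + 20 + 3 + 9 = 58
σ = (3, 0, 2, 1): 26 + 20 + 2 + 18 = 66
σ = (3, 1, 0, 2): 26 + (-3) + 13 + 9 = 45
σ = (3, 1, 2, 0): 26 + (-3) + 2 + 24 = 49
σ = (3, 2, 0, 1): 26 + 11 + 13 + 18 = 68
σ = (3, 2, 1, 0): 26 + 11 + 3 + 24 = 64
Optimal value attained by: σ = (3, 2, 0, 1).
Answer: det⊕(C) = 68; verdict: NONSINGULAR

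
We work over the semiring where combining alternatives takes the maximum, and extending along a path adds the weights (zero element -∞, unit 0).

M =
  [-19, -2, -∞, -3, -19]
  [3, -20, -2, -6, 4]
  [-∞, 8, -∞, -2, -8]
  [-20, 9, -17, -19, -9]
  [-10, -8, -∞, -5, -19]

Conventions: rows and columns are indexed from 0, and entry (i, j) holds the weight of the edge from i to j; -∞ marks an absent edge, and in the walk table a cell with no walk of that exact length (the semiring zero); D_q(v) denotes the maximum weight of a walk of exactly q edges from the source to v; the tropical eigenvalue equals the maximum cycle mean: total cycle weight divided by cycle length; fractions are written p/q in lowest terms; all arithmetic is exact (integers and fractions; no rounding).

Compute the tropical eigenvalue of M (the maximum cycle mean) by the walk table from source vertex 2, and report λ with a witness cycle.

q=0: [-∞, -∞, 0, -∞, -∞]
q=1: [-∞, 8, -∞, -2, -8]
q=2: [11, 7, 6, 2, 12]
q=3: [10, 14, 5, 8, 11]
q=4: [17, 17, 12, 8, 18]
q=5: [20, 20, 15, 14, 21]
Optimal cycle mean attained by: cycle 0->3->1->0, total (-3) + 9 + 3, length 3.
Answer: λ = 3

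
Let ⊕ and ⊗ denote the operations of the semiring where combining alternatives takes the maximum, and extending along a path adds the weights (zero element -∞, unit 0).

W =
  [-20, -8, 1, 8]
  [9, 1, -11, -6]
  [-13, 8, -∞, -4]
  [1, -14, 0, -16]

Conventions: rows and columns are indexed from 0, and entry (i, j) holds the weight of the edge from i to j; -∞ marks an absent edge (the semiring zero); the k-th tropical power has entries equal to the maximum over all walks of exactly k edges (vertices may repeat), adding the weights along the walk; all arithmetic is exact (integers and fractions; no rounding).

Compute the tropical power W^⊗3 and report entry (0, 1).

W^⊗2:
  [9, 9, 8, -3]
  [10, 2, 10, 17]
  [17, 9, -3, 2]
  [-5, 8, 2, 9]
W^⊗3:
  [18, 16, 10, 17]
  [18, 18, 17, 18]
  [18, 10, 18, 25]
  [17, 10, 9, 3]
Key observation: the optimum is the walk 0->3->2->1, with weight 8 + 0 + 8 = 16.
Optimal value attained by: walk 0->3->2->1.
Answer: (W^⊗3)[0][1] = 16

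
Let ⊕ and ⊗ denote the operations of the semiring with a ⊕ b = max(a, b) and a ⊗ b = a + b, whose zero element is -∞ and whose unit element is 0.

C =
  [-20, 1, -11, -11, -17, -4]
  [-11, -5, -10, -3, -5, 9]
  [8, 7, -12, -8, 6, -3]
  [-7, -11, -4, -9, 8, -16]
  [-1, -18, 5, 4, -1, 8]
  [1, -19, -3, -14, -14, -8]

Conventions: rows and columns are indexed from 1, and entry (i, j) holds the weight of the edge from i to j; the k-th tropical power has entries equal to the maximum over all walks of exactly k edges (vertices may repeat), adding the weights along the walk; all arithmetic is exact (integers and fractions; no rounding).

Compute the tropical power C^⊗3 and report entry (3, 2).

C^⊗2:
  [-3, -4, -7, -2, -3, 10]
  [10, -3, 6, -1, 5, 4]
  [5, 9, 11, 10, 5, 16]
  [7, 3, 13, 12, 7, 16]
  [13, 12, 5, 3, 12, 7]
  [5, 4, -9, -10, 3, -3]
C^⊗3:
  [11, 0, 7, 1, 6, 5]
  [14, 13, 10, 9, 12, 13]
  [19, 18, 13, 9, 18, 18]
  [21, 20, 13, 11, 20, 15]
  [13, 14, 17, 16, 11, 21]
  [2, 6, 8, 7, 2, 13]
Key observation: the optimum is the walk 3->5->3->2, with weight 6 + 5 + 7 = 18.
Optimal value attained by: walk 3->5->3->2.
Answer: (C^⊗3)[3][2] = 18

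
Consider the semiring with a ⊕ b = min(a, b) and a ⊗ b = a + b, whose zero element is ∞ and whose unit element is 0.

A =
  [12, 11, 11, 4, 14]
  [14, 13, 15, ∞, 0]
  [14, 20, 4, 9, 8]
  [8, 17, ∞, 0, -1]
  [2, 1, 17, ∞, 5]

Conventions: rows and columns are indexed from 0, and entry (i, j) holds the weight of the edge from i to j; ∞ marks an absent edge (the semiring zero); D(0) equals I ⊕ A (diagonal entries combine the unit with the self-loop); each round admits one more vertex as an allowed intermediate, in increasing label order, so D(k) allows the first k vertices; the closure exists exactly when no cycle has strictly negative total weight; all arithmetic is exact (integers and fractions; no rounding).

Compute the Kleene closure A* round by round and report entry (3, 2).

D(0):
  [0, 11, 11, 4, 14]
  [14, 0, 15, ∞, 0]
  [14, 20, 0, 9, 8]
  [8, 17, ∞, 0, -1]
  [2, 1, 17, ∞, 0]
D(1):
  [0, 11, 11, 4, 14]
  [14, 0, 15, 18, 0]
  [14, 20, 0, 9, 8]
  [8, 17, 19, 0, -1]
  [2, 1, 13, 6, 0]
D(2):
  [0, 11, 11, 4, 11]
  [14, 0, 15, 18, 0]
  [14, 20, 0, 9, 8]
  [8, 17, 19, 0, -1]
  [2, 1, 13, 6, 0]
D(3):
  [0, 11, 11, 4, 11]
  [14, 0, 15, 18, 0]
  [14, 20, 0, 9, 8]
  [8, 17, 19, 0, -1]
  [2, 1, 13, 6, 0]
D(4):
  [0, 11, 11, 4, 3]
  [14, 0, 15, 18, 0]
  [14, 20, 0, 9, 8]
  [8, 17, 19, 0, -1]
  [2, 1, 13, 6, 0]
D(5):
  [0, 4, 11, 4, 3]
  [2, 0, 13, 6, 0]
  [10, 9, 0, 9, 8]
  [1, 0, 12, 0, -1]
  [2, 1, 13, 6, 0]
Answer: A*[3][2] = 12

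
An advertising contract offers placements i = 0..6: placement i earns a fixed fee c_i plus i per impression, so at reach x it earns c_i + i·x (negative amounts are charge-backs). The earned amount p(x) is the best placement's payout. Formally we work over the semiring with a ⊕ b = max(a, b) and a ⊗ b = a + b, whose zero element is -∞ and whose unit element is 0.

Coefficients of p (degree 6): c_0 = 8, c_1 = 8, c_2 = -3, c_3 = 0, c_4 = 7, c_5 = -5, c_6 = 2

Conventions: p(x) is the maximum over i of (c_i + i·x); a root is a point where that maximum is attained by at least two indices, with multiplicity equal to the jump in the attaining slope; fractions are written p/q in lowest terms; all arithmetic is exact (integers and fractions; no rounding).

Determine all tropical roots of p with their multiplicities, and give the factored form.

hull edge (i=0, c=8) to (i=1, c=8): slope 0, span 1
hull edge (i=1, c=8) to (i=4, c=7): slope -1/3, span 3
hull edge (i=4, c=7) to (i=6, c=2): slope -5/2, span 2
Factored form: p(x) = 2 ⊗ (x ⊕ 0) ⊗ (x ⊕ 1/3) ⊗ (x ⊕ 1/3) ⊗ (x ⊕ 1/3) ⊗ (x ⊕ 5/2) ⊗ (x ⊕ 5/2)
Answer: roots = 0 (mult 1), 1/3 (mult 3), 5/2 (mult 2)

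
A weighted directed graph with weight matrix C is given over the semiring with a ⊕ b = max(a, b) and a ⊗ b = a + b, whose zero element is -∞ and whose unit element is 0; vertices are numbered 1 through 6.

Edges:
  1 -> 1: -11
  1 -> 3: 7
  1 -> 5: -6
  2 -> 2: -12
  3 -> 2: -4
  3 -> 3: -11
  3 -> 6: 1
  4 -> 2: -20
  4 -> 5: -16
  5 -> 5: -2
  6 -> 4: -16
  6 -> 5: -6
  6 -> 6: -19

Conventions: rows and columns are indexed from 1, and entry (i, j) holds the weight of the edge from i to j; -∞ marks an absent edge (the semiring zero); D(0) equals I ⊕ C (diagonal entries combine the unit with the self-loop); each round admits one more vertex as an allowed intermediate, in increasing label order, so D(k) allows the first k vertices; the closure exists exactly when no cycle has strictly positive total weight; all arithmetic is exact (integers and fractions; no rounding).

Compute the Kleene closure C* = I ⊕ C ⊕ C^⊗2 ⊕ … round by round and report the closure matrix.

D(0):
  [0, -∞, 7, -∞, -6, -∞]
  [-∞, 0, -∞, -∞, -∞, -∞]
  [-∞, -4, 0, -∞, -∞, 1]
  [-∞, -20, -∞, 0, -16, -∞]
  [-∞, -∞, -∞, -∞, 0, -∞]
  [-∞, -∞, -∞, -16, -6, 0]
D(1):
  [0, -∞, 7, -∞, -6, -∞]
  [-∞, 0, -∞, -∞, -∞, -∞]
  [-∞, -4, 0, -∞, -∞, 1]
  [-∞, -20, -∞, 0, -16, -∞]
  [-∞, -∞, -∞, -∞, 0, -∞]
  [-∞, -∞, -∞, -16, -6, 0]
D(2):
  [0, -∞, 7, -∞, -6, -∞]
  [-∞, 0, -∞, -∞, -∞, -∞]
  [-∞, -4, 0, -∞, -∞, 1]
  [-∞, -20, -∞, 0, -16, -∞]
  [-∞, -∞, -∞, -∞, 0, -∞]
  [-∞, -∞, -∞, -16, -6, 0]
D(3):
  [0, 3, 7, -∞, -6, 8]
  [-∞, 0, -∞, -∞, -∞, -∞]
  [-∞, -4, 0, -∞, -∞, 1]
  [-∞, -20, -∞, 0, -16, -∞]
  [-∞, -∞, -∞, -∞, 0, -∞]
  [-∞, -∞, -∞, -16, -6, 0]
D(4):
  [0, 3, 7, -∞, -6, 8]
  [-∞, 0, -∞, -∞, -∞, -∞]
  [-∞, -4, 0, -∞, -∞, 1]
  [-∞, -20, -∞, 0, -16, -∞]
  [-∞, -∞, -∞, -∞, 0, -∞]
  [-∞, -36, -∞, -16, -6, 0]
D(5):
  [0, 3, 7, -∞, -6, 8]
  [-∞, 0, -∞, -∞, -∞, -∞]
  [-∞, -4, 0, -∞, -∞, 1]
  [-∞, -20, -∞, 0, -16, -∞]
  [-∞, -∞, -∞, -∞, 0, -∞]
  [-∞, -36, -∞, -16, -6, 0]
D(6):
  [0, 3, 7, -8, 2, 8]
  [-∞, 0, -∞, -∞, -∞, -∞]
  [-∞, -4, 0, -15, -5, 1]
  [-∞, -20, -∞, 0, -16, -∞]
  [-∞, -∞, -∞, -∞, 0, -∞]
  [-∞, -36, -∞, -16, -6, 0]
Answer: C* = [[0, 3, 7, -8, 2, 8], [-∞, 0, -∞, -∞, -∞, -∞], [-∞, -4, 0, -15, -5, 1], [-∞, -20, -∞, 0, -16, -∞], [-∞, -∞, -∞, -∞, 0, -∞], [-∞, -36, -∞, -16, -6, 0]]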